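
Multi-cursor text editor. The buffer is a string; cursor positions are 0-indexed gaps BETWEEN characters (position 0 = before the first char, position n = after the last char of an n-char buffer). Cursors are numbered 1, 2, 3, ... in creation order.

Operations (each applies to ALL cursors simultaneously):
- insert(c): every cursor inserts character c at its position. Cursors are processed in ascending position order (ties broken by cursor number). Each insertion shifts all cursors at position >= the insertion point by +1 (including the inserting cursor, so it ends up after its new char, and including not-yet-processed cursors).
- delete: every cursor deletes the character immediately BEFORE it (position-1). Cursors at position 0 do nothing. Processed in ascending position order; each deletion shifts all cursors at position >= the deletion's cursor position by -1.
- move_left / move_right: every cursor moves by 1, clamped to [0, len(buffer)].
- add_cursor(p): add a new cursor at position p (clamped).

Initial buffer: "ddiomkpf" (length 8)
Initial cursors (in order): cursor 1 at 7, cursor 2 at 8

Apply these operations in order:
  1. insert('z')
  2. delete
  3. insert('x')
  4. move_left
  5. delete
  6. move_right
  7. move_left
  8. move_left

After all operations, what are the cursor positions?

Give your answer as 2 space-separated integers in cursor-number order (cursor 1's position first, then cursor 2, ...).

After op 1 (insert('z')): buffer="ddiomkpzfz" (len 10), cursors c1@8 c2@10, authorship .......1.2
After op 2 (delete): buffer="ddiomkpf" (len 8), cursors c1@7 c2@8, authorship ........
After op 3 (insert('x')): buffer="ddiomkpxfx" (len 10), cursors c1@8 c2@10, authorship .......1.2
After op 4 (move_left): buffer="ddiomkpxfx" (len 10), cursors c1@7 c2@9, authorship .......1.2
After op 5 (delete): buffer="ddiomkxx" (len 8), cursors c1@6 c2@7, authorship ......12
After op 6 (move_right): buffer="ddiomkxx" (len 8), cursors c1@7 c2@8, authorship ......12
After op 7 (move_left): buffer="ddiomkxx" (len 8), cursors c1@6 c2@7, authorship ......12
After op 8 (move_left): buffer="ddiomkxx" (len 8), cursors c1@5 c2@6, authorship ......12

Answer: 5 6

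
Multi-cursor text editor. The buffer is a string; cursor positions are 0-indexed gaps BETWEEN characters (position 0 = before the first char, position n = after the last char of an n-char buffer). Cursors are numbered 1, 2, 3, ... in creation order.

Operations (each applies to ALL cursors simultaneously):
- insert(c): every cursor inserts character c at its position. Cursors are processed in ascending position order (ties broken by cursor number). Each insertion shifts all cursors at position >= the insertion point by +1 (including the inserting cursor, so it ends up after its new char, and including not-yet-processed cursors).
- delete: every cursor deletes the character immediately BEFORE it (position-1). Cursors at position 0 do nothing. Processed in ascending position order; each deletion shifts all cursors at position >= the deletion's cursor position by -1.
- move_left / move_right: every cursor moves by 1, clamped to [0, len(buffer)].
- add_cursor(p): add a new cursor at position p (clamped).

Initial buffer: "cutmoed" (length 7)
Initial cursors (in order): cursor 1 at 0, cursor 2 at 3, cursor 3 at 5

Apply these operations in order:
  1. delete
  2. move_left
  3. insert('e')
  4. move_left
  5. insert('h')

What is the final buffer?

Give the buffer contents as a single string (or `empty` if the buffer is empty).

After op 1 (delete): buffer="cumed" (len 5), cursors c1@0 c2@2 c3@3, authorship .....
After op 2 (move_left): buffer="cumed" (len 5), cursors c1@0 c2@1 c3@2, authorship .....
After op 3 (insert('e')): buffer="eceuemed" (len 8), cursors c1@1 c2@3 c3@5, authorship 1.2.3...
After op 4 (move_left): buffer="eceuemed" (len 8), cursors c1@0 c2@2 c3@4, authorship 1.2.3...
After op 5 (insert('h')): buffer="hecheuhemed" (len 11), cursors c1@1 c2@4 c3@7, authorship 11.22.33...

Answer: hecheuhemed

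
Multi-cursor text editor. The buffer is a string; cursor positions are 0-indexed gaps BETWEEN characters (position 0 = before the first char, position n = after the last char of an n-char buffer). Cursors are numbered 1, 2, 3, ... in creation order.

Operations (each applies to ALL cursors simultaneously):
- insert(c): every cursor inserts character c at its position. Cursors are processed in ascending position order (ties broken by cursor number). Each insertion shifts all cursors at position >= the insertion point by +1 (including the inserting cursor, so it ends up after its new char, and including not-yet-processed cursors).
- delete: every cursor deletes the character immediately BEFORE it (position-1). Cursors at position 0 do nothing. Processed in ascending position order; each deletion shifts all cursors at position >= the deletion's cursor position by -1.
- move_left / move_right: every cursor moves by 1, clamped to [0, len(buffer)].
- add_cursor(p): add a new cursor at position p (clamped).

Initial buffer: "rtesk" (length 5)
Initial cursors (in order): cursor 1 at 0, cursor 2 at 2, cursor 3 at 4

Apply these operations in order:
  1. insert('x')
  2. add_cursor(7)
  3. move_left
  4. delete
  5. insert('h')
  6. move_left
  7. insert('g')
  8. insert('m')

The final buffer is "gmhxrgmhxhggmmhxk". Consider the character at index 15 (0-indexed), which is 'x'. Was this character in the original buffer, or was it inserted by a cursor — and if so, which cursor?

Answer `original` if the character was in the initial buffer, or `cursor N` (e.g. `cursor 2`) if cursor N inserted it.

Answer: cursor 3

Derivation:
After op 1 (insert('x')): buffer="xrtxesxk" (len 8), cursors c1@1 c2@4 c3@7, authorship 1..2..3.
After op 2 (add_cursor(7)): buffer="xrtxesxk" (len 8), cursors c1@1 c2@4 c3@7 c4@7, authorship 1..2..3.
After op 3 (move_left): buffer="xrtxesxk" (len 8), cursors c1@0 c2@3 c3@6 c4@6, authorship 1..2..3.
After op 4 (delete): buffer="xrxxk" (len 5), cursors c1@0 c2@2 c3@3 c4@3, authorship 1.23.
After op 5 (insert('h')): buffer="hxrhxhhxk" (len 9), cursors c1@1 c2@4 c3@7 c4@7, authorship 11.22343.
After op 6 (move_left): buffer="hxrhxhhxk" (len 9), cursors c1@0 c2@3 c3@6 c4@6, authorship 11.22343.
After op 7 (insert('g')): buffer="ghxrghxhgghxk" (len 13), cursors c1@1 c2@5 c3@10 c4@10, authorship 111.22233443.
After op 8 (insert('m')): buffer="gmhxrgmhxhggmmhxk" (len 17), cursors c1@2 c2@7 c3@14 c4@14, authorship 1111.22223343443.
Authorship (.=original, N=cursor N): 1 1 1 1 . 2 2 2 2 3 3 4 3 4 4 3 .
Index 15: author = 3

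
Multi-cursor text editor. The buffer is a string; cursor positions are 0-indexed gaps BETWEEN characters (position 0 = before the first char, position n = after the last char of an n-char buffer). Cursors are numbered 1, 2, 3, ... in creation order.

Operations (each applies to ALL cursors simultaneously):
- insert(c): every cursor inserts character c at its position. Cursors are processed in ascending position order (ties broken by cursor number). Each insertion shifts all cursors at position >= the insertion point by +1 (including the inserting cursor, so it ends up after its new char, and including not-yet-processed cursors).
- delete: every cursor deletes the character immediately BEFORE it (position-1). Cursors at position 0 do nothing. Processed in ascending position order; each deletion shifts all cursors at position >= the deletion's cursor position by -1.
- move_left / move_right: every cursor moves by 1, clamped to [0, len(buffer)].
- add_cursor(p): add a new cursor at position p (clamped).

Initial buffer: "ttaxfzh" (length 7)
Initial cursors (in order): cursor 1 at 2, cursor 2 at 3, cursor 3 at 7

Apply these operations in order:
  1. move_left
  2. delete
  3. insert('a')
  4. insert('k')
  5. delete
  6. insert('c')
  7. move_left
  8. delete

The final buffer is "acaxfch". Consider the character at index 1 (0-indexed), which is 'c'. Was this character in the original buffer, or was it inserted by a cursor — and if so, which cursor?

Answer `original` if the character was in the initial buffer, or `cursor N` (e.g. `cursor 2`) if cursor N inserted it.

Answer: cursor 2

Derivation:
After op 1 (move_left): buffer="ttaxfzh" (len 7), cursors c1@1 c2@2 c3@6, authorship .......
After op 2 (delete): buffer="axfh" (len 4), cursors c1@0 c2@0 c3@3, authorship ....
After op 3 (insert('a')): buffer="aaaxfah" (len 7), cursors c1@2 c2@2 c3@6, authorship 12...3.
After op 4 (insert('k')): buffer="aakkaxfakh" (len 10), cursors c1@4 c2@4 c3@9, authorship 1212...33.
After op 5 (delete): buffer="aaaxfah" (len 7), cursors c1@2 c2@2 c3@6, authorship 12...3.
After op 6 (insert('c')): buffer="aaccaxfach" (len 10), cursors c1@4 c2@4 c3@9, authorship 1212...33.
After op 7 (move_left): buffer="aaccaxfach" (len 10), cursors c1@3 c2@3 c3@8, authorship 1212...33.
After op 8 (delete): buffer="acaxfch" (len 7), cursors c1@1 c2@1 c3@5, authorship 12...3.
Authorship (.=original, N=cursor N): 1 2 . . . 3 .
Index 1: author = 2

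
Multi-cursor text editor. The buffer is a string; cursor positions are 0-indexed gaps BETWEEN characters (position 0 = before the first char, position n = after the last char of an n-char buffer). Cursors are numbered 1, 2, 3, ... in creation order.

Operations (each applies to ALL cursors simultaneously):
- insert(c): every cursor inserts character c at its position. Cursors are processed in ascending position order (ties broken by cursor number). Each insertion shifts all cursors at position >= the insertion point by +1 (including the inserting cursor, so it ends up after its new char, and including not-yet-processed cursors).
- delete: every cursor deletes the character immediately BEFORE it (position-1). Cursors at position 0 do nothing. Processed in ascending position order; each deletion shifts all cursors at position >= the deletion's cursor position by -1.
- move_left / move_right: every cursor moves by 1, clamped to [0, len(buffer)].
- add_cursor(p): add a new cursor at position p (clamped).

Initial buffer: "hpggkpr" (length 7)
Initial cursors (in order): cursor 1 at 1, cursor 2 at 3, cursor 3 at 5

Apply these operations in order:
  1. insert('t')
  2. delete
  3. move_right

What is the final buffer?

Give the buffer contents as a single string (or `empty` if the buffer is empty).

Answer: hpggkpr

Derivation:
After op 1 (insert('t')): buffer="htpgtgktpr" (len 10), cursors c1@2 c2@5 c3@8, authorship .1..2..3..
After op 2 (delete): buffer="hpggkpr" (len 7), cursors c1@1 c2@3 c3@5, authorship .......
After op 3 (move_right): buffer="hpggkpr" (len 7), cursors c1@2 c2@4 c3@6, authorship .......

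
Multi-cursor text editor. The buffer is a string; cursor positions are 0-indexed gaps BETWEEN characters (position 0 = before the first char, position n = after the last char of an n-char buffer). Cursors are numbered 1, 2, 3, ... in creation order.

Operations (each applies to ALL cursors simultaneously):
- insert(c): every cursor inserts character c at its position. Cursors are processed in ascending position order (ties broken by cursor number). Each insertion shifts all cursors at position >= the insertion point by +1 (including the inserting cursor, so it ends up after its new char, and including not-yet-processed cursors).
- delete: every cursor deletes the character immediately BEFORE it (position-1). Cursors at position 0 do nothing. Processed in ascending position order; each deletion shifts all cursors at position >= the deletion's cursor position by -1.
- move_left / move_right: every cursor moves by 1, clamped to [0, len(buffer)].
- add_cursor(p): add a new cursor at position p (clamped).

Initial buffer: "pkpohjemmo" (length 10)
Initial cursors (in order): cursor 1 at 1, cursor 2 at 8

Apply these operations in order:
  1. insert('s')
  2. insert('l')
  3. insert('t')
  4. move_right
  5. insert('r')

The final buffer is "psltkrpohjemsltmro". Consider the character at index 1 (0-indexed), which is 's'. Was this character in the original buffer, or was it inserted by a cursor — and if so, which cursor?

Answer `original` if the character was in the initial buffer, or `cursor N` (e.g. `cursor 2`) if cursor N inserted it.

After op 1 (insert('s')): buffer="pskpohjemsmo" (len 12), cursors c1@2 c2@10, authorship .1.......2..
After op 2 (insert('l')): buffer="pslkpohjemslmo" (len 14), cursors c1@3 c2@12, authorship .11.......22..
After op 3 (insert('t')): buffer="psltkpohjemsltmo" (len 16), cursors c1@4 c2@14, authorship .111.......222..
After op 4 (move_right): buffer="psltkpohjemsltmo" (len 16), cursors c1@5 c2@15, authorship .111.......222..
After op 5 (insert('r')): buffer="psltkrpohjemsltmro" (len 18), cursors c1@6 c2@17, authorship .111.1......222.2.
Authorship (.=original, N=cursor N): . 1 1 1 . 1 . . . . . . 2 2 2 . 2 .
Index 1: author = 1

Answer: cursor 1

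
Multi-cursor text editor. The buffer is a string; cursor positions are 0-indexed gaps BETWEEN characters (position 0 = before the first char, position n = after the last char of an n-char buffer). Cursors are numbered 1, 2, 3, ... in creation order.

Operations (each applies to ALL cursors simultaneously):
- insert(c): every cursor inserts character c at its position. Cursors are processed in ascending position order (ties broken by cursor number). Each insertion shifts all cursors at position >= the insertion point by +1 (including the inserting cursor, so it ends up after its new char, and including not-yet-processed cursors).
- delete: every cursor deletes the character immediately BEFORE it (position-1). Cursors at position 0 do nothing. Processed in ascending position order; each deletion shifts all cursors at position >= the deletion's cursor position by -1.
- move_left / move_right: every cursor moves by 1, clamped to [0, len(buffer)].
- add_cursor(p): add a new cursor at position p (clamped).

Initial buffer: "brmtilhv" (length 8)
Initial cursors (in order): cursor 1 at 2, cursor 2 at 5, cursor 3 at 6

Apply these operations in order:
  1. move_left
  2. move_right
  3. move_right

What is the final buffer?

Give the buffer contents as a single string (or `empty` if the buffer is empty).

After op 1 (move_left): buffer="brmtilhv" (len 8), cursors c1@1 c2@4 c3@5, authorship ........
After op 2 (move_right): buffer="brmtilhv" (len 8), cursors c1@2 c2@5 c3@6, authorship ........
After op 3 (move_right): buffer="brmtilhv" (len 8), cursors c1@3 c2@6 c3@7, authorship ........

Answer: brmtilhv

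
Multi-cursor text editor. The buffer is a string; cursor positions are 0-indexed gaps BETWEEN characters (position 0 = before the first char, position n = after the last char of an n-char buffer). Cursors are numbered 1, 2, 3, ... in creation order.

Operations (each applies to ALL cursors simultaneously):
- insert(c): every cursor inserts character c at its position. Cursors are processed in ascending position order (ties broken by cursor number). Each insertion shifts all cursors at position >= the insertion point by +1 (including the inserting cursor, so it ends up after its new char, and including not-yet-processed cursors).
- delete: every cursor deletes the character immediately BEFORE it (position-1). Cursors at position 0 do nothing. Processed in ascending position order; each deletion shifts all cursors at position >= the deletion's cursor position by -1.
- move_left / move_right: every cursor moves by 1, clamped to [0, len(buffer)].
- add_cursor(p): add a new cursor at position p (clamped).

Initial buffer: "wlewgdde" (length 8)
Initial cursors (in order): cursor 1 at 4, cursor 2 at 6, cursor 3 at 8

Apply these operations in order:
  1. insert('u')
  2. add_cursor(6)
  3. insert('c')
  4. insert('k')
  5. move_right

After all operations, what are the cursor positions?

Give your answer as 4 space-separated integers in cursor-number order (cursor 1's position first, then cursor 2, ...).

After op 1 (insert('u')): buffer="wlewugdudeu" (len 11), cursors c1@5 c2@8 c3@11, authorship ....1..2..3
After op 2 (add_cursor(6)): buffer="wlewugdudeu" (len 11), cursors c1@5 c4@6 c2@8 c3@11, authorship ....1..2..3
After op 3 (insert('c')): buffer="wlewucgcducdeuc" (len 15), cursors c1@6 c4@8 c2@11 c3@15, authorship ....11.4.22..33
After op 4 (insert('k')): buffer="wlewuckgckduckdeuck" (len 19), cursors c1@7 c4@10 c2@14 c3@19, authorship ....111.44.222..333
After op 5 (move_right): buffer="wlewuckgckduckdeuck" (len 19), cursors c1@8 c4@11 c2@15 c3@19, authorship ....111.44.222..333

Answer: 8 15 19 11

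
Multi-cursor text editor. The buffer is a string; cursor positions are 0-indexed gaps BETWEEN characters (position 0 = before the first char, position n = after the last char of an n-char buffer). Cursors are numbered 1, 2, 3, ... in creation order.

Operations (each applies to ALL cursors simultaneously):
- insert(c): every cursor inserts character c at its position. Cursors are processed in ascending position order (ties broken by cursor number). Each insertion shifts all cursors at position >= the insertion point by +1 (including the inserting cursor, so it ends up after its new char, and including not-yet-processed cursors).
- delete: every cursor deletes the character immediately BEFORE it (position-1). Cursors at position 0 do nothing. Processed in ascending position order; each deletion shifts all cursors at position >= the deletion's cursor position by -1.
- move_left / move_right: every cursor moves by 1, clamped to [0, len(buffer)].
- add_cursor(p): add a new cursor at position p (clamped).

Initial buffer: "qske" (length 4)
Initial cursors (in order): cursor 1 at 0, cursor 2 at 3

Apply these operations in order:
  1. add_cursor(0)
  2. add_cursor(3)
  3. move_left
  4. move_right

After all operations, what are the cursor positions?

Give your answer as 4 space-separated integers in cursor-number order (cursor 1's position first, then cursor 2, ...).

After op 1 (add_cursor(0)): buffer="qske" (len 4), cursors c1@0 c3@0 c2@3, authorship ....
After op 2 (add_cursor(3)): buffer="qske" (len 4), cursors c1@0 c3@0 c2@3 c4@3, authorship ....
After op 3 (move_left): buffer="qske" (len 4), cursors c1@0 c3@0 c2@2 c4@2, authorship ....
After op 4 (move_right): buffer="qske" (len 4), cursors c1@1 c3@1 c2@3 c4@3, authorship ....

Answer: 1 3 1 3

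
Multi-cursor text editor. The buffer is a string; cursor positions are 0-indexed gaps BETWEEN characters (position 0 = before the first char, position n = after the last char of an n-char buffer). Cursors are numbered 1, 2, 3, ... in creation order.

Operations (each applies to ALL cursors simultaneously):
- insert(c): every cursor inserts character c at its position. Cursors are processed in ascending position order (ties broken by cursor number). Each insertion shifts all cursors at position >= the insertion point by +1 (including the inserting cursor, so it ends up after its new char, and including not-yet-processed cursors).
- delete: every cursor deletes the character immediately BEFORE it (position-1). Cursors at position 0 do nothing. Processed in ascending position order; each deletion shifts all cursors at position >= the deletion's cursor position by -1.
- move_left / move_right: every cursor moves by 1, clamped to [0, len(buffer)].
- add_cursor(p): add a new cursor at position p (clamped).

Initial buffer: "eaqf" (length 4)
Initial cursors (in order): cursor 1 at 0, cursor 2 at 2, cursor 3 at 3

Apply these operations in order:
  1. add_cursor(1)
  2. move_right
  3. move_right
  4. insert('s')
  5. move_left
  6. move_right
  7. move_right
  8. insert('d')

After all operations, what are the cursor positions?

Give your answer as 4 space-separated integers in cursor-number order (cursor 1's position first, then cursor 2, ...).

Answer: 5 12 12 8

Derivation:
After op 1 (add_cursor(1)): buffer="eaqf" (len 4), cursors c1@0 c4@1 c2@2 c3@3, authorship ....
After op 2 (move_right): buffer="eaqf" (len 4), cursors c1@1 c4@2 c2@3 c3@4, authorship ....
After op 3 (move_right): buffer="eaqf" (len 4), cursors c1@2 c4@3 c2@4 c3@4, authorship ....
After op 4 (insert('s')): buffer="easqsfss" (len 8), cursors c1@3 c4@5 c2@8 c3@8, authorship ..1.4.23
After op 5 (move_left): buffer="easqsfss" (len 8), cursors c1@2 c4@4 c2@7 c3@7, authorship ..1.4.23
After op 6 (move_right): buffer="easqsfss" (len 8), cursors c1@3 c4@5 c2@8 c3@8, authorship ..1.4.23
After op 7 (move_right): buffer="easqsfss" (len 8), cursors c1@4 c4@6 c2@8 c3@8, authorship ..1.4.23
After op 8 (insert('d')): buffer="easqdsfdssdd" (len 12), cursors c1@5 c4@8 c2@12 c3@12, authorship ..1.14.42323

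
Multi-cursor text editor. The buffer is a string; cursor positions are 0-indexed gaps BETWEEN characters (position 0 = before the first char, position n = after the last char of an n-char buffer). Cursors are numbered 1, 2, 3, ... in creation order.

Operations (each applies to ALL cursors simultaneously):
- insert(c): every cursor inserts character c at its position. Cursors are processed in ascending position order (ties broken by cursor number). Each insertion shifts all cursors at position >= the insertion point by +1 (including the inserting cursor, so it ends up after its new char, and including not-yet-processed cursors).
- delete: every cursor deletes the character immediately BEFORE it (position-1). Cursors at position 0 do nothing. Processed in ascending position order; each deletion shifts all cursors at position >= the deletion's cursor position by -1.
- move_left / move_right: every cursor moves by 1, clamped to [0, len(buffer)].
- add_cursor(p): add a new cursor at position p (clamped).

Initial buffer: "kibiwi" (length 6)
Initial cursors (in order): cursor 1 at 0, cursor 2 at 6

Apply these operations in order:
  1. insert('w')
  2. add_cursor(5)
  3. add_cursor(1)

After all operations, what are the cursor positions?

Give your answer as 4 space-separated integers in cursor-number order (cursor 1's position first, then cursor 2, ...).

After op 1 (insert('w')): buffer="wkibiwiw" (len 8), cursors c1@1 c2@8, authorship 1......2
After op 2 (add_cursor(5)): buffer="wkibiwiw" (len 8), cursors c1@1 c3@5 c2@8, authorship 1......2
After op 3 (add_cursor(1)): buffer="wkibiwiw" (len 8), cursors c1@1 c4@1 c3@5 c2@8, authorship 1......2

Answer: 1 8 5 1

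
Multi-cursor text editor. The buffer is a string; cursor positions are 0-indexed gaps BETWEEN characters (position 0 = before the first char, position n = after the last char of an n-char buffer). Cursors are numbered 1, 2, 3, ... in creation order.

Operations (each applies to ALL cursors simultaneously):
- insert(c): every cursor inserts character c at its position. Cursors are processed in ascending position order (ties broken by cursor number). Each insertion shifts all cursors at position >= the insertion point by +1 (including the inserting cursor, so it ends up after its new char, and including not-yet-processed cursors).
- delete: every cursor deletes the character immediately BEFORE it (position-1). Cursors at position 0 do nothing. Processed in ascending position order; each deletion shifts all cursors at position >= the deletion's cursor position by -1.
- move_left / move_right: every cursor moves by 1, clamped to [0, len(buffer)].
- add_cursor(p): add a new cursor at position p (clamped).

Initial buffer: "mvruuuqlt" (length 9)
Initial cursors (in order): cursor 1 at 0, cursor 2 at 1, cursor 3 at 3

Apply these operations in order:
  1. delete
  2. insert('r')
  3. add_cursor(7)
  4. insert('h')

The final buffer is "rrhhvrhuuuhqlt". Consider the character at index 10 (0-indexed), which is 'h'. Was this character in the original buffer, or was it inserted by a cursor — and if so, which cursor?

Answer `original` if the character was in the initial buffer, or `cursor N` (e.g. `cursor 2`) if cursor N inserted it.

After op 1 (delete): buffer="vuuuqlt" (len 7), cursors c1@0 c2@0 c3@1, authorship .......
After op 2 (insert('r')): buffer="rrvruuuqlt" (len 10), cursors c1@2 c2@2 c3@4, authorship 12.3......
After op 3 (add_cursor(7)): buffer="rrvruuuqlt" (len 10), cursors c1@2 c2@2 c3@4 c4@7, authorship 12.3......
After op 4 (insert('h')): buffer="rrhhvrhuuuhqlt" (len 14), cursors c1@4 c2@4 c3@7 c4@11, authorship 1212.33...4...
Authorship (.=original, N=cursor N): 1 2 1 2 . 3 3 . . . 4 . . .
Index 10: author = 4

Answer: cursor 4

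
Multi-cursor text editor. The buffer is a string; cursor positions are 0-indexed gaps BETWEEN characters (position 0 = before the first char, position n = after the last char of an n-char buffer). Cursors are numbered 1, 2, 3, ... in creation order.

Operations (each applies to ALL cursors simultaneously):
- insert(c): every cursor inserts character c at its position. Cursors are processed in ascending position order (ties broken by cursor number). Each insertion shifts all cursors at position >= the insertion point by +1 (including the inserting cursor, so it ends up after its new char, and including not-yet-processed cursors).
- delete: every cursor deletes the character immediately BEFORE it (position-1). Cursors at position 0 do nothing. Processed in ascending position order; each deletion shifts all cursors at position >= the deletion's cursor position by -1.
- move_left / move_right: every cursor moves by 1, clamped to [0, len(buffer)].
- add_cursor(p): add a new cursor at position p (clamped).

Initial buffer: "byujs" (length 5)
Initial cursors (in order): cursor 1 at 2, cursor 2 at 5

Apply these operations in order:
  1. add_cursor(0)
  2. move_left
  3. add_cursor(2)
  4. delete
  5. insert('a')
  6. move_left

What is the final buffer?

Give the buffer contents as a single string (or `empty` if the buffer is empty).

After op 1 (add_cursor(0)): buffer="byujs" (len 5), cursors c3@0 c1@2 c2@5, authorship .....
After op 2 (move_left): buffer="byujs" (len 5), cursors c3@0 c1@1 c2@4, authorship .....
After op 3 (add_cursor(2)): buffer="byujs" (len 5), cursors c3@0 c1@1 c4@2 c2@4, authorship .....
After op 4 (delete): buffer="us" (len 2), cursors c1@0 c3@0 c4@0 c2@1, authorship ..
After op 5 (insert('a')): buffer="aaauas" (len 6), cursors c1@3 c3@3 c4@3 c2@5, authorship 134.2.
After op 6 (move_left): buffer="aaauas" (len 6), cursors c1@2 c3@2 c4@2 c2@4, authorship 134.2.

Answer: aaauas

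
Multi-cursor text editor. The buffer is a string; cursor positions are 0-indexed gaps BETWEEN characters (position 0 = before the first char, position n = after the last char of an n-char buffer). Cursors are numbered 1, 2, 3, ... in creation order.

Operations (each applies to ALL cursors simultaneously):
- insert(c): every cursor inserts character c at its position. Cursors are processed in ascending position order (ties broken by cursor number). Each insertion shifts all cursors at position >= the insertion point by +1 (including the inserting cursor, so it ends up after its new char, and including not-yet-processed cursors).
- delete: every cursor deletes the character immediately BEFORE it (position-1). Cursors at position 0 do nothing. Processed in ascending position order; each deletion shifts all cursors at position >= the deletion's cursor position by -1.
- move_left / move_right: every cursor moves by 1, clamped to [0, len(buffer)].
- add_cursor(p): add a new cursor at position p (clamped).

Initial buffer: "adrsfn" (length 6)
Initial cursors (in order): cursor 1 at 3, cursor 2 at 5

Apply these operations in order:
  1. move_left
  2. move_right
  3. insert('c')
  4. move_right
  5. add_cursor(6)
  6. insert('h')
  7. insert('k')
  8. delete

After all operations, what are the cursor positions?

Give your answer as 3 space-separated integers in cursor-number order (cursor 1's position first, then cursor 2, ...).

After op 1 (move_left): buffer="adrsfn" (len 6), cursors c1@2 c2@4, authorship ......
After op 2 (move_right): buffer="adrsfn" (len 6), cursors c1@3 c2@5, authorship ......
After op 3 (insert('c')): buffer="adrcsfcn" (len 8), cursors c1@4 c2@7, authorship ...1..2.
After op 4 (move_right): buffer="adrcsfcn" (len 8), cursors c1@5 c2@8, authorship ...1..2.
After op 5 (add_cursor(6)): buffer="adrcsfcn" (len 8), cursors c1@5 c3@6 c2@8, authorship ...1..2.
After op 6 (insert('h')): buffer="adrcshfhcnh" (len 11), cursors c1@6 c3@8 c2@11, authorship ...1.1.32.2
After op 7 (insert('k')): buffer="adrcshkfhkcnhk" (len 14), cursors c1@7 c3@10 c2@14, authorship ...1.11.332.22
After op 8 (delete): buffer="adrcshfhcnh" (len 11), cursors c1@6 c3@8 c2@11, authorship ...1.1.32.2

Answer: 6 11 8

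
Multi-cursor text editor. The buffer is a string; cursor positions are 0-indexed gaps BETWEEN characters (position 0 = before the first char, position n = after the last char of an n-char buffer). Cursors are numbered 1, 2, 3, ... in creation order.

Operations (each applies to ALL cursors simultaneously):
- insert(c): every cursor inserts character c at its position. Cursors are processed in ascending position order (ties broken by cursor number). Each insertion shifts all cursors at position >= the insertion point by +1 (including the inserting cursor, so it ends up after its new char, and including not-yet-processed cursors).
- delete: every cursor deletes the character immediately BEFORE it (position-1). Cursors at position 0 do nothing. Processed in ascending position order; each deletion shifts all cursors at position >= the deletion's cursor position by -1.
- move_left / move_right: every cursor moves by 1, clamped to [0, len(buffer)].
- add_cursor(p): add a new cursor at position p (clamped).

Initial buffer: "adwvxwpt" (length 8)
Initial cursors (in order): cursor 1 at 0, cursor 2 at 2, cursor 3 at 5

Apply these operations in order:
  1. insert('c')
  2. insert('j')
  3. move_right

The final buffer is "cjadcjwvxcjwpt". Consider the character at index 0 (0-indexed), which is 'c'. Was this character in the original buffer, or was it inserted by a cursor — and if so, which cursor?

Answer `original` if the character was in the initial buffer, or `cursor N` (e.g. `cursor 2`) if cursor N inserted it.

Answer: cursor 1

Derivation:
After op 1 (insert('c')): buffer="cadcwvxcwpt" (len 11), cursors c1@1 c2@4 c3@8, authorship 1..2...3...
After op 2 (insert('j')): buffer="cjadcjwvxcjwpt" (len 14), cursors c1@2 c2@6 c3@11, authorship 11..22...33...
After op 3 (move_right): buffer="cjadcjwvxcjwpt" (len 14), cursors c1@3 c2@7 c3@12, authorship 11..22...33...
Authorship (.=original, N=cursor N): 1 1 . . 2 2 . . . 3 3 . . .
Index 0: author = 1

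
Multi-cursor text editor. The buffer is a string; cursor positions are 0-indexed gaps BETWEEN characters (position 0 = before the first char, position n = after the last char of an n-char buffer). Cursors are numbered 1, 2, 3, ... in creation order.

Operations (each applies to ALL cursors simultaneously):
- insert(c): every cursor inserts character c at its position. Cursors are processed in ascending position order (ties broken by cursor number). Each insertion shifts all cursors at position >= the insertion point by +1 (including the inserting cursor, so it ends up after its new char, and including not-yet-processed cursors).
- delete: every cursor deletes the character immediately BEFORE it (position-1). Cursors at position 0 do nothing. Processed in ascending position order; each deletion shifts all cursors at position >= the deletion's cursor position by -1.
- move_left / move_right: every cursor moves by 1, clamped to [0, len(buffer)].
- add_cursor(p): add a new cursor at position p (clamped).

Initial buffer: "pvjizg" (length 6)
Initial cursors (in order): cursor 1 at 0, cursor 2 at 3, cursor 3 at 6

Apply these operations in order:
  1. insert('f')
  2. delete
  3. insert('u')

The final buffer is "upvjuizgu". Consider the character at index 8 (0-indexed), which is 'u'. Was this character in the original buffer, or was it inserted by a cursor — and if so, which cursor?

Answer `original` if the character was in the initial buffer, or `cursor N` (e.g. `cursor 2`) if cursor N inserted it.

Answer: cursor 3

Derivation:
After op 1 (insert('f')): buffer="fpvjfizgf" (len 9), cursors c1@1 c2@5 c3@9, authorship 1...2...3
After op 2 (delete): buffer="pvjizg" (len 6), cursors c1@0 c2@3 c3@6, authorship ......
After op 3 (insert('u')): buffer="upvjuizgu" (len 9), cursors c1@1 c2@5 c3@9, authorship 1...2...3
Authorship (.=original, N=cursor N): 1 . . . 2 . . . 3
Index 8: author = 3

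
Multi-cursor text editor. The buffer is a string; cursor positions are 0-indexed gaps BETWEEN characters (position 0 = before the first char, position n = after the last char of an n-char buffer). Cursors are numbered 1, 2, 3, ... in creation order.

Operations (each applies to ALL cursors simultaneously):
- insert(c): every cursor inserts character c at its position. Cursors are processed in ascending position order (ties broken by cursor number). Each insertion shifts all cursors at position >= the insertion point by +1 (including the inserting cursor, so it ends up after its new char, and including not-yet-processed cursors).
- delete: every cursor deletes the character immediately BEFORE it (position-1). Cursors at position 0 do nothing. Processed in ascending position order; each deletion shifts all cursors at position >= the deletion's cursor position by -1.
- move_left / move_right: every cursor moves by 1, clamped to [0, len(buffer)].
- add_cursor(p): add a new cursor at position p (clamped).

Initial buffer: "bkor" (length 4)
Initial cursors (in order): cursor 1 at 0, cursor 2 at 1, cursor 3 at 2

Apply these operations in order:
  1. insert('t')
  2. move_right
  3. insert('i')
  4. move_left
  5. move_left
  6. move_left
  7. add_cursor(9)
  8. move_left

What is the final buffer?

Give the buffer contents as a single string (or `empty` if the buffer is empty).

Answer: tbitkitoir

Derivation:
After op 1 (insert('t')): buffer="tbtktor" (len 7), cursors c1@1 c2@3 c3@5, authorship 1.2.3..
After op 2 (move_right): buffer="tbtktor" (len 7), cursors c1@2 c2@4 c3@6, authorship 1.2.3..
After op 3 (insert('i')): buffer="tbitkitoir" (len 10), cursors c1@3 c2@6 c3@9, authorship 1.12.23.3.
After op 4 (move_left): buffer="tbitkitoir" (len 10), cursors c1@2 c2@5 c3@8, authorship 1.12.23.3.
After op 5 (move_left): buffer="tbitkitoir" (len 10), cursors c1@1 c2@4 c3@7, authorship 1.12.23.3.
After op 6 (move_left): buffer="tbitkitoir" (len 10), cursors c1@0 c2@3 c3@6, authorship 1.12.23.3.
After op 7 (add_cursor(9)): buffer="tbitkitoir" (len 10), cursors c1@0 c2@3 c3@6 c4@9, authorship 1.12.23.3.
After op 8 (move_left): buffer="tbitkitoir" (len 10), cursors c1@0 c2@2 c3@5 c4@8, authorship 1.12.23.3.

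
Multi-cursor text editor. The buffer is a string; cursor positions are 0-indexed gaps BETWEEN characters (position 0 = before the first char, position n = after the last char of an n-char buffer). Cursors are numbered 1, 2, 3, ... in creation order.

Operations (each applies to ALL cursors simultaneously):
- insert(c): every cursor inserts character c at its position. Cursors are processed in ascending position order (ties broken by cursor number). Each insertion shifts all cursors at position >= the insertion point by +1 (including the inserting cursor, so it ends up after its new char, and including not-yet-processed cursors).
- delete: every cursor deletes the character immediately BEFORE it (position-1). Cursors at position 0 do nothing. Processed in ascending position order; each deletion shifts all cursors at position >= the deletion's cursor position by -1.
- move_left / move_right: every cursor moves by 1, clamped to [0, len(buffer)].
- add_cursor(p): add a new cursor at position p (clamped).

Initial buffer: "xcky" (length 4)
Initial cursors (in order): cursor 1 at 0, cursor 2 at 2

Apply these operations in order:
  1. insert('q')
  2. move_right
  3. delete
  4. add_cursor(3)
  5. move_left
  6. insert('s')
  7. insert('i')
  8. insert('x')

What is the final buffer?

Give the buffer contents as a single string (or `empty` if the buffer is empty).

Answer: sixqcssiixxqy

Derivation:
After op 1 (insert('q')): buffer="qxcqky" (len 6), cursors c1@1 c2@4, authorship 1..2..
After op 2 (move_right): buffer="qxcqky" (len 6), cursors c1@2 c2@5, authorship 1..2..
After op 3 (delete): buffer="qcqy" (len 4), cursors c1@1 c2@3, authorship 1.2.
After op 4 (add_cursor(3)): buffer="qcqy" (len 4), cursors c1@1 c2@3 c3@3, authorship 1.2.
After op 5 (move_left): buffer="qcqy" (len 4), cursors c1@0 c2@2 c3@2, authorship 1.2.
After op 6 (insert('s')): buffer="sqcssqy" (len 7), cursors c1@1 c2@5 c3@5, authorship 11.232.
After op 7 (insert('i')): buffer="siqcssiiqy" (len 10), cursors c1@2 c2@8 c3@8, authorship 111.23232.
After op 8 (insert('x')): buffer="sixqcssiixxqy" (len 13), cursors c1@3 c2@11 c3@11, authorship 1111.2323232.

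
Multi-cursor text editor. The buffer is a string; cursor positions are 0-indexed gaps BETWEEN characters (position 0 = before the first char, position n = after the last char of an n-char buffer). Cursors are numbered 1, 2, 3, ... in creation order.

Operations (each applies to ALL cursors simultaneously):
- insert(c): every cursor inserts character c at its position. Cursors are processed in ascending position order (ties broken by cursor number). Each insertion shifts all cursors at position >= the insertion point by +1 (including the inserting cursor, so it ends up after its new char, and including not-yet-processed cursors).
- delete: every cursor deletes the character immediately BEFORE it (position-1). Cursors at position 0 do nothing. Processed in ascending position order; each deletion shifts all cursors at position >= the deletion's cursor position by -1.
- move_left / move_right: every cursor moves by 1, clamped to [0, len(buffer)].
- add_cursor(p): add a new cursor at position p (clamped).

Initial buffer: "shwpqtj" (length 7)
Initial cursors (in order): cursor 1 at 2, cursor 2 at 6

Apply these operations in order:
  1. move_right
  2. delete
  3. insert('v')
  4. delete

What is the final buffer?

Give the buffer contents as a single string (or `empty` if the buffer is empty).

After op 1 (move_right): buffer="shwpqtj" (len 7), cursors c1@3 c2@7, authorship .......
After op 2 (delete): buffer="shpqt" (len 5), cursors c1@2 c2@5, authorship .....
After op 3 (insert('v')): buffer="shvpqtv" (len 7), cursors c1@3 c2@7, authorship ..1...2
After op 4 (delete): buffer="shpqt" (len 5), cursors c1@2 c2@5, authorship .....

Answer: shpqt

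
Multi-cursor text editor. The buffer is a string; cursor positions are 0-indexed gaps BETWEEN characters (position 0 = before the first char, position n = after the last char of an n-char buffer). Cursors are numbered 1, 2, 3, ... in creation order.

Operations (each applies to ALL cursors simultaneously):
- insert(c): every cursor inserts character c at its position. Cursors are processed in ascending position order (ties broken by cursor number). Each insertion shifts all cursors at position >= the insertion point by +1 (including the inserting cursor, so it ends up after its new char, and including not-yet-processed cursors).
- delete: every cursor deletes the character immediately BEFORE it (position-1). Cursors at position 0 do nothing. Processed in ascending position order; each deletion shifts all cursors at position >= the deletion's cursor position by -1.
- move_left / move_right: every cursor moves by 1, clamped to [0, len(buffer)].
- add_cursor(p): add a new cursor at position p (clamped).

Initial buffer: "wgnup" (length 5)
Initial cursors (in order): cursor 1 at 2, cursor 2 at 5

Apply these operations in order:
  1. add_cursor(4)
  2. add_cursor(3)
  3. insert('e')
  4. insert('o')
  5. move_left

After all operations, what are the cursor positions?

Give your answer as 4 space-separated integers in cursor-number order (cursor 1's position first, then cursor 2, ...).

After op 1 (add_cursor(4)): buffer="wgnup" (len 5), cursors c1@2 c3@4 c2@5, authorship .....
After op 2 (add_cursor(3)): buffer="wgnup" (len 5), cursors c1@2 c4@3 c3@4 c2@5, authorship .....
After op 3 (insert('e')): buffer="wgeneuepe" (len 9), cursors c1@3 c4@5 c3@7 c2@9, authorship ..1.4.3.2
After op 4 (insert('o')): buffer="wgeoneoueopeo" (len 13), cursors c1@4 c4@7 c3@10 c2@13, authorship ..11.44.33.22
After op 5 (move_left): buffer="wgeoneoueopeo" (len 13), cursors c1@3 c4@6 c3@9 c2@12, authorship ..11.44.33.22

Answer: 3 12 9 6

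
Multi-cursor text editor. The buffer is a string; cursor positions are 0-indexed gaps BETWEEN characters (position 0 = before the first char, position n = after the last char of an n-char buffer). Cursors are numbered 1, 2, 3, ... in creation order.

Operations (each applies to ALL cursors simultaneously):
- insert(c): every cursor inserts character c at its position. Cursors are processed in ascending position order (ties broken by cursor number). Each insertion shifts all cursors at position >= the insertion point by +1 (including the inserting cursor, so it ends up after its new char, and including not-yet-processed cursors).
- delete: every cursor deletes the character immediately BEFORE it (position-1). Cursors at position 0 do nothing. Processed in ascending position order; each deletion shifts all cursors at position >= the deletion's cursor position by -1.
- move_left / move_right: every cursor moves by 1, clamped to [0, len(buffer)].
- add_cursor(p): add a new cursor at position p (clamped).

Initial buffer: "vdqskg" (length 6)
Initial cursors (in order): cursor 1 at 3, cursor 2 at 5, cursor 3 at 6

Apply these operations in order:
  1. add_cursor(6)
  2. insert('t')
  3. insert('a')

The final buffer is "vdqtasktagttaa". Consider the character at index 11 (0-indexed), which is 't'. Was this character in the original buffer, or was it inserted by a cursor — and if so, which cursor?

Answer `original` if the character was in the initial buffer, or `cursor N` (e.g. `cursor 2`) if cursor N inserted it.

Answer: cursor 4

Derivation:
After op 1 (add_cursor(6)): buffer="vdqskg" (len 6), cursors c1@3 c2@5 c3@6 c4@6, authorship ......
After op 2 (insert('t')): buffer="vdqtsktgtt" (len 10), cursors c1@4 c2@7 c3@10 c4@10, authorship ...1..2.34
After op 3 (insert('a')): buffer="vdqtasktagttaa" (len 14), cursors c1@5 c2@9 c3@14 c4@14, authorship ...11..22.3434
Authorship (.=original, N=cursor N): . . . 1 1 . . 2 2 . 3 4 3 4
Index 11: author = 4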